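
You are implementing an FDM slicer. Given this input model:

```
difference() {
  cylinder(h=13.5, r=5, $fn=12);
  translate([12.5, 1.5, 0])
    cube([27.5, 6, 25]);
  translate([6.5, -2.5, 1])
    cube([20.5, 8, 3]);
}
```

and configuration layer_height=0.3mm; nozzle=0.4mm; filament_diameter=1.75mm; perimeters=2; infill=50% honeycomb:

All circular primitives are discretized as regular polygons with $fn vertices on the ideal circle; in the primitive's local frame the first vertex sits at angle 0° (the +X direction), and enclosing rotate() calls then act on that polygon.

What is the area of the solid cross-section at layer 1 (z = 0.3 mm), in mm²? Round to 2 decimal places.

75.00 mm²

At z = 0.3 mm: the r=5 cylinder contributes a regular 12-gon of circumradius 5 (area = (12/2)·5.000²·sin(360°/12) = 75.00 mm²); the 27.5×6 cube at (12.5, 1.5) contributes its full rectangle (area 165.00 mm²); the cube at (6.5, -2.5) is not intersected at this z (z outside [1, 4]); Taking the first minus the rest: starting from the r=5 cylinder (75.00 mm²), the 27.5×6 cube at (12.5, 1.5) misses the remaining region (no effect) — area = 75.00 mm². Overall, the cross-section is a single solid region. Net area = 75.00 mm².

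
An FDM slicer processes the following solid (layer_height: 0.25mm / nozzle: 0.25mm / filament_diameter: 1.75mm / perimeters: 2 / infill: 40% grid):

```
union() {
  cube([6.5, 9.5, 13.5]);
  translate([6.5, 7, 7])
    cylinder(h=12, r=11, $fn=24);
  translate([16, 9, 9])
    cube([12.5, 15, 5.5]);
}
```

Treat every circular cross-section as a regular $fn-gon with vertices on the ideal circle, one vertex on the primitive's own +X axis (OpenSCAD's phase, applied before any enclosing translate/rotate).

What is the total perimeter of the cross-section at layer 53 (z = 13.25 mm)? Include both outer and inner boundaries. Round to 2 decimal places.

115.38 mm

At z = 13.25 mm: the 6.5×9.5 cube contributes its full rectangle (perimeter 32.00 mm); the r=11 cylinder at (6.5, 7) gives a regular 24-gon of circumradius 11 (constant along its height) (perimeter = 2·24·11.000·sin(180°/24) = 68.92 mm); the 12.5×15 cube at (16, 9) contributes its full rectangle (perimeter 55.00 mm); Combining (union): the regions partially overlap (shared area 64.28 mm²), so the edge portions inside another operand are dropped and the merged outline is re-measured after clipping — boundary = 115.38 mm. Overall, the cross-section is a single solid region. Total boundary length (outer) = 115.38 mm.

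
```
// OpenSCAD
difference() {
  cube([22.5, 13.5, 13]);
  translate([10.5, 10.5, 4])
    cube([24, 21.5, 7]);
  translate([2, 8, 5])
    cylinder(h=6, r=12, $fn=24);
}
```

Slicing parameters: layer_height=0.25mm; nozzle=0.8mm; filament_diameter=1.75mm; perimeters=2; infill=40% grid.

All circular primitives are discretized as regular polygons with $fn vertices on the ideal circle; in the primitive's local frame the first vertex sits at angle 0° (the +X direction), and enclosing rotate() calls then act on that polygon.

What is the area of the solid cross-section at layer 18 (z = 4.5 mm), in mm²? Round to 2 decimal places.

At z = 4.5 mm: the cube (footprint 22.5×13.5) is included at this height (area 303.75 mm²); the cube at (10.5, 10.5) (footprint 24×21.5) is included at this height (area 516.00 mm²); the cylinder at (2, 8) does not reach this height (z outside [5, 11]); Taking the first minus the rest: starting from the 22.5×13.5 cube (303.75 mm²), the 24×21.5 cube at (10.5, 10.5) partially overlaps it — only the 36.00 mm² overlap (of its 516.00 mm²) is removed, clipping the outline — area = 267.75 mm². Overall, the cross-section is a single solid region. Net area = 267.75 mm².

267.75 mm²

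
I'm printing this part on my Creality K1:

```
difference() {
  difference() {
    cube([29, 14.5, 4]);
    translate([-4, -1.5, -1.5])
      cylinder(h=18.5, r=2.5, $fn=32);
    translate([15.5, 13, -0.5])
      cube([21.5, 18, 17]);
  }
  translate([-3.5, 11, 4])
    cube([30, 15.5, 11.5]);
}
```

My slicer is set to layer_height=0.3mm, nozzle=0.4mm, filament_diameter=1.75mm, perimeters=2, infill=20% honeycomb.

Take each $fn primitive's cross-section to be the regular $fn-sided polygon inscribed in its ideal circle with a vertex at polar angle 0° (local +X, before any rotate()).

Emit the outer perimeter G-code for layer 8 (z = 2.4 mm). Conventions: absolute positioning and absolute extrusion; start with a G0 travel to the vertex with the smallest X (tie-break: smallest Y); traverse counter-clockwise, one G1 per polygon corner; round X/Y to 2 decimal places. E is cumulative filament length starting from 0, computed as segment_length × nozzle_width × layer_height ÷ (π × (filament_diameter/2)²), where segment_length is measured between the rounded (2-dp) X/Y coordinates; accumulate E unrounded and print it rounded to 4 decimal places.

At z = 2.4 mm: the cube is present — its section is the full 29×14.5 rectangle; the r=2.5 cylinder at (-4, -1.5) contributes a regular 32-gon of circumradius 2.5; the 21.5×18 cube at (15.5, 13) contributes its full rectangle; Taking the first minus the rest: starting from the 29×14.5 cube, the r=2.5 cylinder at (-4, -1.5) misses the remaining region (no effect); the 21.5×18 cube at (15.5, 13) partially overlaps it — only the 20.25 mm² overlap (of its 387.00 mm²) is removed, clipping the outline — 1 connected region; the cube at (-3.5, 11) is absent (z outside [4, 15.5]); After the difference (first − rest): none of the subtracted shapes is present at this height, so the result so far is unchanged — 1 connected region. The outline is a single polygon with 6 vertices. Extrusion per mm of travel: 0.4 × 0.3 / (π × 0.875²) = 0.049890. Accumulating E over each segment gives final E = 4.3404.

G0 X0.00 Y0.00 Z2.40
G1 X29.00 Y0.00 E1.4468
G1 X29.00 Y13.00 E2.0954
G1 X15.50 Y13.00 E2.7689
G1 X15.50 Y14.50 E2.8437
G1 X0.00 Y14.50 E3.6170
G1 X0.00 Y0.00 E4.3404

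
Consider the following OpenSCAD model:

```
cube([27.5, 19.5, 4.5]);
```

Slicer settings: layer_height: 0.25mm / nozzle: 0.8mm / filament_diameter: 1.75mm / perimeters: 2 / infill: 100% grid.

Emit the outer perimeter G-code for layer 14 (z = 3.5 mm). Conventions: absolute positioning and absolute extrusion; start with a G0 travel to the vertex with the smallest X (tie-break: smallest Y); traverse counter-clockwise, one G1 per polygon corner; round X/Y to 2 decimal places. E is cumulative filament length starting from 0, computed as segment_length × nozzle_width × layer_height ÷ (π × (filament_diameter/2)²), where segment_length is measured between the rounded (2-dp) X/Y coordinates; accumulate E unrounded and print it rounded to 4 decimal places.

At z = 3.5 mm: the cube is present — its section is the full 27.5×19.5 rectangle. The outline is a single polygon with 4 vertices. Extrusion per mm of travel: 0.8 × 0.25 / (π × 0.875²) = 0.083150. Accumulating E over each segment gives final E = 7.8161.

G0 X0.00 Y0.00 Z3.50
G1 X27.50 Y0.00 E2.2866
G1 X27.50 Y19.50 E3.9081
G1 X0.00 Y19.50 E6.1947
G1 X0.00 Y0.00 E7.8161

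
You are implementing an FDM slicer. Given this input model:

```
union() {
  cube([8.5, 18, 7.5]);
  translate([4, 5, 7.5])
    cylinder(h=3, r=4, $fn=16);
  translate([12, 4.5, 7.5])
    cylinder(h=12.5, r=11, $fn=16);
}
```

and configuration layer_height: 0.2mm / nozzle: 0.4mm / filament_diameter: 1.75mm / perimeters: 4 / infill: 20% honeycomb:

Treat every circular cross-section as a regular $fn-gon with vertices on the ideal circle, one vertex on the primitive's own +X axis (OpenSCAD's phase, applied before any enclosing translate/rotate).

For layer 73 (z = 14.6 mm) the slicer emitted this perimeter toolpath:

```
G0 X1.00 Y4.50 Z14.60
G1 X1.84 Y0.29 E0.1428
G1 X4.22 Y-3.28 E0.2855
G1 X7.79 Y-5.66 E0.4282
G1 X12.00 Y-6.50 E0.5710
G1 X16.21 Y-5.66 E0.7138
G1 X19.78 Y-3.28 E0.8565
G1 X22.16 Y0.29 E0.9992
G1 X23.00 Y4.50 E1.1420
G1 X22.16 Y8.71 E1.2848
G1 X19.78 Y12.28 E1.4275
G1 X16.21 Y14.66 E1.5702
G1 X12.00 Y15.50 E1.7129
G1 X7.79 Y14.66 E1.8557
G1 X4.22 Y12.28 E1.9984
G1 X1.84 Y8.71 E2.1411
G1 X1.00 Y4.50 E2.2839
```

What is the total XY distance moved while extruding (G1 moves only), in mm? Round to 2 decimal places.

Sum the Euclidean lengths of each G1 segment: total = 68.67 mm.

68.67 mm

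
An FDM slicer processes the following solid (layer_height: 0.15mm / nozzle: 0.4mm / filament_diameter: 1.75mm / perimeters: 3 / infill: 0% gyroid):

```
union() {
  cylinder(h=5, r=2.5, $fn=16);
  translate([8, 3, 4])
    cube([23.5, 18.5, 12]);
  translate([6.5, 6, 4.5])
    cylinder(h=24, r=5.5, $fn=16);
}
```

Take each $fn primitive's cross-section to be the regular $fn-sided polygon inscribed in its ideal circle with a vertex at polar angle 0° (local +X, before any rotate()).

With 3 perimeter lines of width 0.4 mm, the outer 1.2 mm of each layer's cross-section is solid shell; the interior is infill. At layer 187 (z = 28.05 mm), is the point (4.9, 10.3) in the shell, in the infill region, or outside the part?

shell

At z = 28.05 mm: the cylinder is not intersected at this z (z outside [0, 5]); the cube at (8, 3) is not intersected at this z (z outside [4, 16]); the r=5.5 cylinder at (6.5, 6) gives a regular 16-gon of circumradius 5.5 (constant along its height); Combining (union): only the r=5.5 cylinder at (6.5, 6) is present, so the union is just that shape — 1 connected region. Overall, the cross-section is a single solid region. The nearest boundary edge runs (6.50, 11.50)→(4.40, 11.08); distance from the point to it = 0.86 mm. The point is inside the cross-section, 0.86 mm from the nearest boundary — within the 1.2 mm shell band (3 × 0.4).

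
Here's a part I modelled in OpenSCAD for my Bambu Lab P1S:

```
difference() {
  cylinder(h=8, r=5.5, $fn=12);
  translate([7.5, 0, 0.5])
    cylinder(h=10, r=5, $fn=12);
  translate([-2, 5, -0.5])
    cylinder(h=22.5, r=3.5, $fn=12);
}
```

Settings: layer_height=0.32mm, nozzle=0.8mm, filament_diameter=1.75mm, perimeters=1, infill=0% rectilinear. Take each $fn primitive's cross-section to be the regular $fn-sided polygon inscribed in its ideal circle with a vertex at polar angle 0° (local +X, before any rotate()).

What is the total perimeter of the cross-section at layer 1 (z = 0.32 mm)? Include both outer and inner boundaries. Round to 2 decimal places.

At z = 0.32 mm: the r=5.5 cylinder contributes a regular 12-gon of circumradius 5.5 (perimeter = 2·12·5.500·sin(180°/12) = 34.16 mm); the cylinder at (7.5, 0) is not intersected at this z (z outside [0.5, 10.5]); the r=3.5 cylinder at (-2, 5) gives a regular 12-gon of circumradius 3.5 (constant along its height) (perimeter = 2·12·3.500·sin(180°/12) = 21.74 mm); Taking the first minus the rest: starting from the r=5.5 cylinder, the r=3.5 cylinder at (-2, 5) partially overlaps it — only the 15.78 mm² overlap (of its 36.75 mm²) is removed, clipping the outline — boundary = 35.74 mm. Overall, the cross-section is a single solid region. Total boundary length (outer) = 35.74 mm.

35.74 mm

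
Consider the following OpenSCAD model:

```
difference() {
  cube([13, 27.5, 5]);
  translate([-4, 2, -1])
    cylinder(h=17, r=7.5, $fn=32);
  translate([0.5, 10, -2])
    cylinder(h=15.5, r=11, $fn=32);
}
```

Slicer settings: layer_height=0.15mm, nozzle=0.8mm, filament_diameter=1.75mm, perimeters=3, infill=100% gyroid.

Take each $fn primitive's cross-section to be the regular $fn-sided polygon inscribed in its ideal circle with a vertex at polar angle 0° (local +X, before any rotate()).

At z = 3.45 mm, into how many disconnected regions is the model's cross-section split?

At z = 3.45 mm: the cube (footprint 13×27.5) is included at this height; the cylinder at (-4, 2): section is a regular 32-gon, circumradius r=7.5; the r=11 cylinder at (0.5, 10) gives a regular 32-gon of circumradius 11 (constant along its height); After the difference (first − rest): starting from the 13×27.5 cube, the r=7.5 cylinder at (-4, 2) partially overlaps it — only the 22.26 mm² overlap (of its 175.58 mm²) is removed, clipping the outline; the r=11 cylinder at (0.5, 10) partially overlaps it — only the 174.15 mm² overlap (of its 377.69 mm²) is removed, clipping the outline — 1 connected region. The result has 1 disconnected region.

1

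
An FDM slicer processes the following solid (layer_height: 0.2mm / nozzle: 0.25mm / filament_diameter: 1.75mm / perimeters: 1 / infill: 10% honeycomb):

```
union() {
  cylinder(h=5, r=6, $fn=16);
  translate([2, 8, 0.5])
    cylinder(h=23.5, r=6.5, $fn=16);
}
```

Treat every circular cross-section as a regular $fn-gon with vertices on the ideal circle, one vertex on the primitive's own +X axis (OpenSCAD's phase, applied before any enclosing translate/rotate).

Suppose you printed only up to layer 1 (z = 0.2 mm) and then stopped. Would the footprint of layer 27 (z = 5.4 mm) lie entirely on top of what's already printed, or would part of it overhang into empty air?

Compare the two slices. At z = 0.2: the cylinder: section is a regular 16-gon, circumradius r=6 (area = (16/2)·6.000²·sin(360°/16) = 110.21 mm²); the cylinder at (2, 8) is not intersected at this z (z outside [0.5, 24]); Merging all regions: only the r=6 cylinder is present, so the union is just that shape — area = 110.21 mm². At z = 5.4: the cylinder does not reach this height (z outside [0, 5]); the cylinder at (2, 8): section is a regular 16-gon, circumradius r=6.5 (area = (16/2)·6.500²·sin(360°/16) = 129.35 mm²); Combining (union): only the r=6.5 cylinder at (2, 8) is present, so the union is just that shape — area = 129.35 mm². Checking containment: at z = 5.4 the cross-section extends beyond the z = 0.2 cross-section by about 103.39 mm².

part overhangs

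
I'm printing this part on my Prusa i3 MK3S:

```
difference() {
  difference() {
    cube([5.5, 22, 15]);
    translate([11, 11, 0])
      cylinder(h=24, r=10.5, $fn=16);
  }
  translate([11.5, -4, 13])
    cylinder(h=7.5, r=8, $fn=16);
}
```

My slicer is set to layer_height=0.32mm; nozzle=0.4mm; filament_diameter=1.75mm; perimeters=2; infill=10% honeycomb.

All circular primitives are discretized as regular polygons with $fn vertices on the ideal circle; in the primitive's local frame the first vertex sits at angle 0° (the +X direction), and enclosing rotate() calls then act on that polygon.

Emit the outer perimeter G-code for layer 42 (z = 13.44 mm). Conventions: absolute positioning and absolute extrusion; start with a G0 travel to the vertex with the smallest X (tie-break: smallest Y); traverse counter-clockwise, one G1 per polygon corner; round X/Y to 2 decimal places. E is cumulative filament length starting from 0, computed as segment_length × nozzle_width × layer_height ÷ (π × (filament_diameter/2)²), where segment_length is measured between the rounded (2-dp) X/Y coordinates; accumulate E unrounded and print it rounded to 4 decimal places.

At z = 13.44 mm: the 5.5×22 cube contributes its full rectangle; the r=10.5 cylinder at (11, 11) contributes a regular 16-gon of circumradius 10.5; After the difference (first − rest): starting from the 5.5×22 cube, the r=10.5 cylinder at (11, 11) partially overlaps it — only the 60.31 mm² overlap (of its 337.53 mm²) is removed, clipping the outline — 1 connected region; the r=8 cylinder at (11.5, -4) contributes a regular 16-gon of circumradius 8; After the difference (first − rest): starting from that combined region, the r=8 cylinder at (11.5, -4) partially overlaps it — only the 0.44 mm² overlap (of its 195.93 mm²) is removed, clipping the outline — 1 connected region. The outline is a single polygon with 12 vertices. Extrusion per mm of travel: 0.4 × 0.32 / (π × 0.875²) = 0.053216. Accumulating E over each segment gives final E = 3.0898.

G0 X0.00 Y0.00 Z13.44
G1 X4.74 Y0.00 E0.2522
G1 X5.50 Y1.14 E0.3252
G1 X5.50 Y2.29 E0.3864
G1 X3.58 Y3.58 E0.5095
G1 X1.30 Y6.98 E0.7273
G1 X0.50 Y11.00 E0.9454
G1 X1.30 Y15.02 E1.1636
G1 X3.58 Y18.42 E1.3814
G1 X5.50 Y19.71 E1.5045
G1 X5.50 Y22.00 E1.6264
G1 X0.00 Y22.00 E1.9191
G1 X0.00 Y0.00 E3.0898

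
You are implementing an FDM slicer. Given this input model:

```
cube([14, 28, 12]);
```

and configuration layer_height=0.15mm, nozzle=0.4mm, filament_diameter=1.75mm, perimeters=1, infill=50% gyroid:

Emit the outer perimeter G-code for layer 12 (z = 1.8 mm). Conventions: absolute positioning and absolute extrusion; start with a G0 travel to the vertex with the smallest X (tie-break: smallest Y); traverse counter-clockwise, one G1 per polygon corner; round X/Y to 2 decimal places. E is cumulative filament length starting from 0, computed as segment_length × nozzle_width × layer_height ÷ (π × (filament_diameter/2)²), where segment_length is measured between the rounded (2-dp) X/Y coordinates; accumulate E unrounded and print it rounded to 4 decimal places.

G0 X0.00 Y0.00 Z1.80
G1 X14.00 Y0.00 E0.3492
G1 X14.00 Y28.00 E1.0477
G1 X0.00 Y28.00 E1.3969
G1 X0.00 Y0.00 E2.0954

At z = 1.8 mm: the cube is present — its section is the full 14×28 rectangle. The outline is a single polygon with 4 vertices. Extrusion per mm of travel: 0.4 × 0.15 / (π × 0.875²) = 0.024945. Accumulating E over each segment gives final E = 2.0954.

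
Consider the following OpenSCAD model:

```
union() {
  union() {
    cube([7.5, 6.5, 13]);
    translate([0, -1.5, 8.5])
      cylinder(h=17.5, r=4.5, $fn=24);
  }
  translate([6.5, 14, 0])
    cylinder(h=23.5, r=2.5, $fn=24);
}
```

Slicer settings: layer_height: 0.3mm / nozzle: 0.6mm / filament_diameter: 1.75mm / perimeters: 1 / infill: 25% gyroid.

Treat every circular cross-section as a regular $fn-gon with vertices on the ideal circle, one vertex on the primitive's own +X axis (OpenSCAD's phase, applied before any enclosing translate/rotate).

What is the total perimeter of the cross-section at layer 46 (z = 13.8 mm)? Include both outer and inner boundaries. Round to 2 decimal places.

At z = 13.8 mm: the cube is not intersected at this z (z outside [0, 13]); the r=4.5 cylinder at (0, -1.5) contributes a regular 24-gon of circumradius 4.5 (perimeter = 2·24·4.500·sin(180°/24) = 28.19 mm); Taking the union: only the r=4.5 cylinder at (0, -1.5) is present, so the union is just that shape — boundary = 28.19 mm; the r=2.5 cylinder at (6.5, 14) gives a regular 24-gon of circumradius 2.5 (constant along its height) (perimeter = 2·24·2.500·sin(180°/24) = 15.66 mm); Combining (union): the 2 present regions are separate (no shared area or edge), so areas and boundary lengths simply add and each stays a separate island — boundary = 43.86 mm. Overall, the cross-section has 2 separate islands. Total boundary length (outer) = 43.86 mm.

43.86 mm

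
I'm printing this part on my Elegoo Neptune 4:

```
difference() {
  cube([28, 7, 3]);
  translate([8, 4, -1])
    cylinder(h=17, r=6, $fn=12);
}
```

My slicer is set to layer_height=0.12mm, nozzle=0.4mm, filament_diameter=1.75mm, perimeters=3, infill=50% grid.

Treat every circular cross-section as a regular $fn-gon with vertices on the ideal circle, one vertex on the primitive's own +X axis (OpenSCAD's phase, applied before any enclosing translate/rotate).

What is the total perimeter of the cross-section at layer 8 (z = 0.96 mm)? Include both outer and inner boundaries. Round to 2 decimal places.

66.47 mm

At z = 0.96 mm: the cube (footprint 28×7) is included at this height (perimeter 70.00 mm); the r=6 cylinder at (8, 4) contributes a regular 12-gon of circumradius 6 (perimeter = 2·12·6.000·sin(180°/12) = 37.27 mm); Taking the first minus the rest: starting from the 28×7 cube, the r=6 cylinder at (8, 4) partially overlaps it — only the 76.57 mm² overlap (of its 108.00 mm²) is removed, clipping the outline — boundary = 66.47 mm. Overall, the cross-section has 2 separate islands. Total boundary length (outer) = 66.47 mm.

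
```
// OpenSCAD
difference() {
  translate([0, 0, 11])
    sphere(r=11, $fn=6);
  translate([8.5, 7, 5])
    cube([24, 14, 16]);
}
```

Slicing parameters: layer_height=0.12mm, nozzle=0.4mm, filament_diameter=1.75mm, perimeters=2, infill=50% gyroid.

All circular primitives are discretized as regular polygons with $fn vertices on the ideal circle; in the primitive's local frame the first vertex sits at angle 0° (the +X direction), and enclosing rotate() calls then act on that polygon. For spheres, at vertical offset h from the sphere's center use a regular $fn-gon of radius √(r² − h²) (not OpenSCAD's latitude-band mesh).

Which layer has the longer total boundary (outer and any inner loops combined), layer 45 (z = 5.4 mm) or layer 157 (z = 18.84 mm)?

Layer 45 (z = 5.4): the r=11 sphere slices to a regular 6-gon of circumradius 9.468 (√(r²−h²) with h=5.6 from center) (perimeter = 2·6·9.468·sin(180°/6) = 56.81 mm); the 24×14 cube at (8.5, 7) contributes its full rectangle (perimeter 76.00 mm); Taking the first minus the rest: starting from the r=11 sphere, the 24×14 cube at (8.5, 7) misses the remaining region (no effect) — boundary = 56.81 mm. So its perimeter = 56.81 mm. Layer 157 (z = 18.84): the r=11 sphere slices to a regular 6-gon of circumradius 7.716 (√(r²−h²) with h=7.84 from center) (perimeter = 2·6·7.716·sin(180°/6) = 46.30 mm); the cube at (8.5, 7) (footprint 24×14) is included at this height (perimeter 76.00 mm); After the difference (first − rest): starting from the r=11 sphere, the 24×14 cube at (8.5, 7) misses the remaining region (no effect) — boundary = 46.30 mm. So its perimeter = 46.30 mm. Layer 45 is larger (56.81 vs 46.30 mm).

layer 45 (z = 5.4 mm)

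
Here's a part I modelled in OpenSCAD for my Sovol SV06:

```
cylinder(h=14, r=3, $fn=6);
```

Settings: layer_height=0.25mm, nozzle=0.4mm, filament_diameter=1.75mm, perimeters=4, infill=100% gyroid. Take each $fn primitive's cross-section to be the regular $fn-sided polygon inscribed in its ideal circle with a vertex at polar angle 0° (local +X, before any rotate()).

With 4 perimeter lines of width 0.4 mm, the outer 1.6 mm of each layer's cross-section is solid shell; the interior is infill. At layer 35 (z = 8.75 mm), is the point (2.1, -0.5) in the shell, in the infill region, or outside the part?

At z = 8.75 mm: the r=3 cylinder gives a regular 6-gon of circumradius 3 (constant along its height). Overall, the cross-section is a single solid region. The nearest boundary edge runs (1.50, -2.60)→(3.00, 0.00); distance from the point to it = 0.53 mm. The point is inside the cross-section, 0.53 mm from the nearest boundary — within the 1.6 mm shell band (4 × 0.4).

shell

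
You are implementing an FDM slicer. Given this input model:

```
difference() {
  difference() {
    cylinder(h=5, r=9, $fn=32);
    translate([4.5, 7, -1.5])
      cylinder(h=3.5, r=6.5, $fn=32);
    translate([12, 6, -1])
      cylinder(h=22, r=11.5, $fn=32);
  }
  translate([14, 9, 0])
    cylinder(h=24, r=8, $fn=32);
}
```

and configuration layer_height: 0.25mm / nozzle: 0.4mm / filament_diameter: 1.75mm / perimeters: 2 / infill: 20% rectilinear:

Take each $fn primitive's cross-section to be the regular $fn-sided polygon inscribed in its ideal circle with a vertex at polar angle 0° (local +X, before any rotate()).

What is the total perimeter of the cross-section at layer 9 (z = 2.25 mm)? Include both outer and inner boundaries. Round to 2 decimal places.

54.93 mm

At z = 2.25 mm: the cylinder: section is a regular 32-gon, circumradius r=9 (perimeter = 2·32·9.000·sin(180°/32) = 56.46 mm); the cylinder at (4.5, 7) is not intersected at this z (z outside [-1.5, 2]); the r=11.5 cylinder at (12, 6) contributes a regular 32-gon of circumradius 11.5 (perimeter = 2·32·11.500·sin(180°/32) = 72.14 mm); After the difference (first − rest): starting from the r=9 cylinder, the r=11.5 cylinder at (12, 6) partially overlaps it — only the 74.10 mm² overlap (of its 412.81 mm²) is removed, clipping the outline — boundary = 54.93 mm; the r=8 cylinder at (14, 9) gives a regular 32-gon of circumradius 8 (constant along its height) (perimeter = 2·32·8.000·sin(180°/32) = 50.18 mm); Taking the first minus the rest: starting from the result so far, the r=8 cylinder at (14, 9) misses the remaining region (no effect) — boundary = 54.93 mm. Overall, the cross-section is a single solid region. Total boundary length (outer) = 54.93 mm.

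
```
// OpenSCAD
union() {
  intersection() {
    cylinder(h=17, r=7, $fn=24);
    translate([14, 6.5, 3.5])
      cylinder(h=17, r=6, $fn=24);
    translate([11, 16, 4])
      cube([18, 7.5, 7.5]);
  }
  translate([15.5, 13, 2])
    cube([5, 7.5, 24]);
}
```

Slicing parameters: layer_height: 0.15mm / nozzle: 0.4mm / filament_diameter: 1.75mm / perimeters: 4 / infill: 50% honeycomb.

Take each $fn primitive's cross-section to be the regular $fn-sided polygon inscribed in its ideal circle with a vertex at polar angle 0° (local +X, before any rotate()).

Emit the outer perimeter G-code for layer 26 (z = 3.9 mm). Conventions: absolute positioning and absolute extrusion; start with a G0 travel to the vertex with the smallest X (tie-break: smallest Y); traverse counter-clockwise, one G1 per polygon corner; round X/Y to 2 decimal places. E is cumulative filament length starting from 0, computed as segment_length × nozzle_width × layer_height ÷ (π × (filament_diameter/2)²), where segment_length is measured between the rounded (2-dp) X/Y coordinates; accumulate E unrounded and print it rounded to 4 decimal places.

At z = 3.9 mm: the r=7 cylinder contributes a regular 24-gon of circumradius 7; the r=6 cylinder at (14, 6.5) contributes a regular 24-gon of circumradius 6; the cube at (11, 16) is not intersected at this z (z outside [4, 11.5]); After intersecting: at least one operand is absent at this height, so nothing remains; the 5×7.5 cube at (15.5, 13) contributes its full rectangle; Merging all regions: only the 5×7.5 cube at (15.5, 13) is present, so the union is just that shape — 1 connected region. The outline is a single polygon with 4 vertices. Extrusion per mm of travel: 0.4 × 0.15 / (π × 0.875²) = 0.024945. Accumulating E over each segment gives final E = 0.6236.

G0 X15.50 Y13.00 Z3.90
G1 X20.50 Y13.00 E0.1247
G1 X20.50 Y20.50 E0.3118
G1 X15.50 Y20.50 E0.4365
G1 X15.50 Y13.00 E0.6236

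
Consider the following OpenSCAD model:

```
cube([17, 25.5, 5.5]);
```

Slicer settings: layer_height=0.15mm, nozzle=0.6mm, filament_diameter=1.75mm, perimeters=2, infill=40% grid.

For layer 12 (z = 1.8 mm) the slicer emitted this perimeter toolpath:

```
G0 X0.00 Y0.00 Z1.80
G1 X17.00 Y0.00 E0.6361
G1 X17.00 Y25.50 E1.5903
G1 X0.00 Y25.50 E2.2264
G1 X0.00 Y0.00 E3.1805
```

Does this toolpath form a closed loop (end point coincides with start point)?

yes

Start point (G0): (0.00, 0.00). End point (last G1): the path returns to the start — closed.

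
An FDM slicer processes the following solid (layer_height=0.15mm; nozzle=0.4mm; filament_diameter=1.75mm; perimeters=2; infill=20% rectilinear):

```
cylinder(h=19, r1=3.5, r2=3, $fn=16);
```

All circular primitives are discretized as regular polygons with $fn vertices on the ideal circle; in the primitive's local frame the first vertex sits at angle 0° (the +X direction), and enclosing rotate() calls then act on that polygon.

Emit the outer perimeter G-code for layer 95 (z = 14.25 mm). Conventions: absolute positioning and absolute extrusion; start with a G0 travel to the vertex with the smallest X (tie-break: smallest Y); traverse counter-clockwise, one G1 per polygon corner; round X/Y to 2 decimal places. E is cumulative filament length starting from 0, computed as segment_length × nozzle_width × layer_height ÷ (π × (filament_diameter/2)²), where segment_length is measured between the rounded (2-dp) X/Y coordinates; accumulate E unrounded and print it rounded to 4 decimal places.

At z = 14.25 mm: the cone contributes a regular 16-gon of circumradius 3.125 (interpolated between r1=3.5 and r2=3 at t=0.750). The outline is a single polygon with 16 vertices. Extrusion per mm of travel: 0.4 × 0.15 / (π × 0.875²) = 0.024945. Accumulating E over each segment gives final E = 0.4868.

G0 X-3.12 Y0.00 Z14.25
G1 X-2.89 Y-1.20 E0.0305
G1 X-2.21 Y-2.21 E0.0609
G1 X-1.20 Y-2.89 E0.0912
G1 X0.00 Y-3.12 E0.1217
G1 X1.20 Y-2.89 E0.1522
G1 X2.21 Y-2.21 E0.1826
G1 X2.89 Y-1.20 E0.2129
G1 X3.12 Y0.00 E0.2434
G1 X2.89 Y1.20 E0.2739
G1 X2.21 Y2.21 E0.3043
G1 X1.20 Y2.89 E0.3346
G1 X0.00 Y3.12 E0.3651
G1 X-1.20 Y2.89 E0.3956
G1 X-2.21 Y2.21 E0.4260
G1 X-2.89 Y1.20 E0.4563
G1 X-3.12 Y0.00 E0.4868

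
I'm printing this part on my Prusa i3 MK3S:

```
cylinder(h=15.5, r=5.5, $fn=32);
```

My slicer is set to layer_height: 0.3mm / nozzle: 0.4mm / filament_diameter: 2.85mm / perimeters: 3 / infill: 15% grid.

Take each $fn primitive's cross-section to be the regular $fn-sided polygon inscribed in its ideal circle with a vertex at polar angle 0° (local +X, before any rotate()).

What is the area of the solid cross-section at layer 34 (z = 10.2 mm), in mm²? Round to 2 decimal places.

94.42 mm²

At z = 10.2 mm: the r=5.5 cylinder gives a regular 32-gon of circumradius 5.5 (constant along its height) (area = (32/2)·5.500²·sin(360°/32) = 94.42 mm²). Overall, the cross-section is a single solid region. Net area = 94.42 mm².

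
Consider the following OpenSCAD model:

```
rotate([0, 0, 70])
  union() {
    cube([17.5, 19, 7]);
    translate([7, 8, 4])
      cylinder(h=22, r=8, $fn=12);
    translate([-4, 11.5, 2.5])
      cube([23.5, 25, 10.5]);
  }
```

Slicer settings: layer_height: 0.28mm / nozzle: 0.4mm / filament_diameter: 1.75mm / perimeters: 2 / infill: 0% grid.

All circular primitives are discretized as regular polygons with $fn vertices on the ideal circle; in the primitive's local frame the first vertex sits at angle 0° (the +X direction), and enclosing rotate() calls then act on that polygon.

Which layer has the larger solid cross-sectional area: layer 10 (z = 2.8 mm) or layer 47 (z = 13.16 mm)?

layer 10 (z = 2.8 mm)

Layer 10 (z = 2.8): the cube (footprint 17.5×19) is included at this height (area 332.50 mm²); the cylinder at (7, 8) is not intersected at this z (z outside [4, 26]); the 23.5×25 cube at (-4, 11.5) contributes its full rectangle (area 587.50 mm²); Taking the union: the regions partially overlap — summed areas 920.00 mm² minus the doubly-counted overlap 131.25 mm² gives 788.75 mm² — area = 788.75 mm²; (rotated 70° about Z; rotation is an isometry so areas/perimeters/island counts are preserved). So its area = 788.75 mm². Layer 47 (z = 13.16): the cube is not intersected at this z (z outside [0, 7]); the r=8 cylinder at (7, 8) contributes a regular 12-gon of circumradius 8 (area = (12/2)·8.000²·sin(360°/12) = 192.00 mm²); the cube at (-4, 11.5) is absent (z outside [2.5, 13]); Merging all regions: only the r=8 cylinder at (7, 8) is present, so the union is just that shape — area = 192.00 mm²; (whole slice rotated 70° about Z — lengths, areas and connectivity unchanged). So its area = 192.00 mm². Layer 10 is larger (788.75 vs 192.00 mm²).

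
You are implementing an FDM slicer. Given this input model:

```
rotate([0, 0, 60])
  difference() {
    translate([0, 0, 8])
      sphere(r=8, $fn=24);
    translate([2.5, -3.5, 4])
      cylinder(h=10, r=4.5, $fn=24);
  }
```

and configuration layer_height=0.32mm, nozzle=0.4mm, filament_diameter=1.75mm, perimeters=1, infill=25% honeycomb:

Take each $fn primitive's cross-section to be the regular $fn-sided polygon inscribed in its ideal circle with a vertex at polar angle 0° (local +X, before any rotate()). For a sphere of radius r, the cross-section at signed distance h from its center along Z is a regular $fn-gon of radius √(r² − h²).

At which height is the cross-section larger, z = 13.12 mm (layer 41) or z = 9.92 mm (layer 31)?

layer 31 (z = 9.92 mm)

Layer 41 (z = 13.12): the r=8 sphere slices to a regular 24-gon of circumradius 6.147 (√(r²−h²) with h=5.12 from center) (area = (24/2)·6.147²·sin(360°/24) = 117.36 mm²); the r=4.5 cylinder at (2.5, -3.5) gives a regular 24-gon of circumradius 4.5 (constant along its height) (area = (24/2)·4.500²·sin(360°/24) = 62.89 mm²); Subtracting the remaining from the first: starting from the r=8 sphere (117.36 mm²), the r=4.5 cylinder at (2.5, -3.5) partially overlaps it — only the 42.27 mm² overlap (of its 62.89 mm²) is removed, clipping the outline — area = 75.09 mm²; (whole slice rotated 60° about Z — lengths, areas and connectivity unchanged). So its area = 75.09 mm². Layer 31 (z = 9.92): the r=8 sphere contributes a regular 24-gon of circumradius √(8²−1.92²) = 7.766 (area = (24/2)·7.766²·sin(360°/24) = 187.32 mm²); the r=4.5 cylinder at (2.5, -3.5) contributes a regular 24-gon of circumradius 4.5 (area = (24/2)·4.500²·sin(360°/24) = 62.89 mm²); Taking the first minus the rest: starting from the r=8 sphere (187.32 mm²), the r=4.5 cylinder at (2.5, -3.5) partially overlaps it — only the 57.14 mm² overlap (of its 62.89 mm²) is removed, clipping the outline — area = 130.19 mm²; (rotated 60° about Z; rotation is an isometry so areas/perimeters/island counts are preserved). So its area = 130.19 mm². Layer 31 is larger (130.19 vs 75.09 mm²).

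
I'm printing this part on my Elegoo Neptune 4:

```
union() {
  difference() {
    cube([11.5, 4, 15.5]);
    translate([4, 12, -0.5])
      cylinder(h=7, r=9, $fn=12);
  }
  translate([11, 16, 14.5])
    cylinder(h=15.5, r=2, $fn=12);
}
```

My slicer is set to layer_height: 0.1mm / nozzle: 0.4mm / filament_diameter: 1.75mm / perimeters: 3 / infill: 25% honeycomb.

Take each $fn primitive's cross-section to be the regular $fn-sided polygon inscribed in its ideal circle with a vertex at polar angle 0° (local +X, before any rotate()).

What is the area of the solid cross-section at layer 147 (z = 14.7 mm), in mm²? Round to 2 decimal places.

At z = 14.7 mm: the cube is present — its section is the full 11.5×4 rectangle (area 46.00 mm²); the cylinder at (4, 12) is absent (z outside [-0.5, 6.5]); Taking the first minus the rest: none of the subtracted shapes is present at this height, so the 11.5×4 cube is unchanged — area = 46.00 mm²; the cylinder at (11, 16): section is a regular 12-gon, circumradius r=2 (area = (12/2)·2.000²·sin(360°/12) = 12.00 mm²); Combining (union): the 2 present regions are separate (no shared area or edge), so areas and boundary lengths simply add and each stays a separate island — area = 58.00 mm². Overall, the cross-section has 2 separate islands. Net area = 58.00 mm².

58.00 mm²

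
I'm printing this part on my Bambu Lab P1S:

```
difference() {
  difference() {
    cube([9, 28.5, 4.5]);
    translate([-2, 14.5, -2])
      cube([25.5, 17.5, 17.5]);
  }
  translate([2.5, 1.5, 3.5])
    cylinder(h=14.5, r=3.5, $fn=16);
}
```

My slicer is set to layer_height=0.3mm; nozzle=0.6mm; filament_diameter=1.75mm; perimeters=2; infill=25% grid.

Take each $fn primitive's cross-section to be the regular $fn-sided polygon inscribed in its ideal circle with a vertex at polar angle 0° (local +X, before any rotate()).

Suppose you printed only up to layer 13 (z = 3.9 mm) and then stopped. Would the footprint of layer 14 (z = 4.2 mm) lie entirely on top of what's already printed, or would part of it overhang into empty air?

Compare the two slices. At z = 3.9: the 9×28.5 cube contributes its full rectangle (area 256.50 mm²); the 25.5×17.5 cube at (-2, 14.5) contributes its full rectangle (area 446.25 mm²); Taking the first minus the rest: starting from the 9×28.5 cube (256.50 mm²), the 25.5×17.5 cube at (-2, 14.5) partially overlaps it — only the 126.00 mm² overlap (of its 446.25 mm²) is removed, clipping the outline — area = 130.50 mm²; the r=3.5 cylinder at (2.5, 1.5) gives a regular 16-gon of circumradius 3.5 (constant along its height) (area = (16/2)·3.500²·sin(360°/16) = 37.50 mm²); Taking the first minus the rest: starting from that combined region (130.50 mm²), the r=3.5 cylinder at (2.5, 1.5) partially overlaps it — only the 25.96 mm² overlap (of its 37.50 mm²) is removed, clipping the outline — area = 104.54 mm². At z = 4.2: the cube (footprint 9×28.5) is included at this height (area 256.50 mm²); the cube at (-2, 14.5) is present — its section is the full 25.5×17.5 rectangle (area 446.25 mm²); Subtracting the remaining from the first: starting from the 9×28.5 cube (256.50 mm²), the 25.5×17.5 cube at (-2, 14.5) partially overlaps it — only the 126.00 mm² overlap (of its 446.25 mm²) is removed, clipping the outline — area = 130.50 mm²; the r=3.5 cylinder at (2.5, 1.5) contributes a regular 16-gon of circumradius 3.5 (area = (16/2)·3.500²·sin(360°/16) = 37.50 mm²); Taking the first minus the rest: starting from that combined region (130.50 mm²), the r=3.5 cylinder at (2.5, 1.5) partially overlaps it — only the 25.96 mm² overlap (of its 37.50 mm²) is removed, clipping the outline — area = 104.54 mm². Checking containment: the cross-section at z = 4.2 is a subset of the cross-section at z = 3.9.

entirely on top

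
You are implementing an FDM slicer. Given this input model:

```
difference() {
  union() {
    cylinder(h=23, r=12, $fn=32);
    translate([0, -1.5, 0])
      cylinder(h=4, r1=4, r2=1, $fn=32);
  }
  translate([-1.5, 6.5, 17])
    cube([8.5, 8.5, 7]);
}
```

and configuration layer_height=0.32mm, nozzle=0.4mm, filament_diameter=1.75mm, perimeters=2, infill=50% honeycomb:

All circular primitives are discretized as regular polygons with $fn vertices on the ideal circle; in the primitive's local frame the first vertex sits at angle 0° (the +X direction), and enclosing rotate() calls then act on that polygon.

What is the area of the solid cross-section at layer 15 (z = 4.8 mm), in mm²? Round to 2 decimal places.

At z = 4.8 mm: the r=12 cylinder contributes a regular 32-gon of circumradius 12 (area = (32/2)·12.000²·sin(360°/32) = 449.49 mm²); the cone at (0, -1.5) does not reach this height (z outside [0, 4]); Merging all regions: only the r=12 cylinder is present, so the union is just that shape — area = 449.49 mm²; the cube at (-1.5, 6.5) is not intersected at this z (z outside [17, 24]); Subtracting the remaining from the first: none of the subtracted shapes is present at this height, so that combined region is unchanged — area = 449.49 mm². Overall, the cross-section is a single solid region. Net area = 449.49 mm².

449.49 mm²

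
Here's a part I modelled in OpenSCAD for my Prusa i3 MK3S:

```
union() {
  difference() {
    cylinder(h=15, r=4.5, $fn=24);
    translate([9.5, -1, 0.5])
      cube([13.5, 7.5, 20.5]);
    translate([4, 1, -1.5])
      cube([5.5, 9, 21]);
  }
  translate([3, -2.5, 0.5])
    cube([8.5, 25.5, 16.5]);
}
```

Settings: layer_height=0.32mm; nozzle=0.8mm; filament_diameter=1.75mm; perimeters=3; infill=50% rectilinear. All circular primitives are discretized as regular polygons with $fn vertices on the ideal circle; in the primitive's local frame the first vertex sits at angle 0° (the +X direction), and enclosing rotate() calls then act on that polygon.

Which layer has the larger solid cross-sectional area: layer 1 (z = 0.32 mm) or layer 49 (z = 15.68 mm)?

layer 49 (z = 15.68 mm)

Layer 1 (z = 0.32): the cylinder: section is a regular 24-gon, circumradius r=4.5 (area = (24/2)·4.500²·sin(360°/24) = 62.89 mm²); the cube at (9.5, -1) is absent (z outside [0.5, 21]); the 5.5×9 cube at (4, 1) contributes its full rectangle (area 49.50 mm²); Subtracting the remaining from the first: starting from the r=4.5 cylinder (62.89 mm²), the 5.5×9 cube at (4, 1) partially overlaps it — only the 0.20 mm² overlap (of its 49.50 mm²) is removed, clipping the outline — area = 62.69 mm²; the cube at (3, -2.5) is not intersected at this z (z outside [0.5, 17]); Merging all regions: only that combined region is present, so the union is just that shape — area = 62.69 mm². So its area = 62.69 mm². Layer 49 (z = 15.68): the cylinder is absent (z outside [0, 15]); the cube at (9.5, -1) is present — its section is the full 13.5×7.5 rectangle (area 101.25 mm²); the 5.5×9 cube at (4, 1) contributes its full rectangle (area 49.50 mm²); Taking the first minus the rest: the first operand is absent here, so nothing remains; the cube at (3, -2.5) (footprint 8.5×25.5) is included at this height (area 216.75 mm²); Merging all regions: only the 8.5×25.5 cube at (3, -2.5) is present, so the union is just that shape — area = 216.75 mm². So its area = 216.75 mm². Layer 49 is larger (216.75 vs 62.69 mm²).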